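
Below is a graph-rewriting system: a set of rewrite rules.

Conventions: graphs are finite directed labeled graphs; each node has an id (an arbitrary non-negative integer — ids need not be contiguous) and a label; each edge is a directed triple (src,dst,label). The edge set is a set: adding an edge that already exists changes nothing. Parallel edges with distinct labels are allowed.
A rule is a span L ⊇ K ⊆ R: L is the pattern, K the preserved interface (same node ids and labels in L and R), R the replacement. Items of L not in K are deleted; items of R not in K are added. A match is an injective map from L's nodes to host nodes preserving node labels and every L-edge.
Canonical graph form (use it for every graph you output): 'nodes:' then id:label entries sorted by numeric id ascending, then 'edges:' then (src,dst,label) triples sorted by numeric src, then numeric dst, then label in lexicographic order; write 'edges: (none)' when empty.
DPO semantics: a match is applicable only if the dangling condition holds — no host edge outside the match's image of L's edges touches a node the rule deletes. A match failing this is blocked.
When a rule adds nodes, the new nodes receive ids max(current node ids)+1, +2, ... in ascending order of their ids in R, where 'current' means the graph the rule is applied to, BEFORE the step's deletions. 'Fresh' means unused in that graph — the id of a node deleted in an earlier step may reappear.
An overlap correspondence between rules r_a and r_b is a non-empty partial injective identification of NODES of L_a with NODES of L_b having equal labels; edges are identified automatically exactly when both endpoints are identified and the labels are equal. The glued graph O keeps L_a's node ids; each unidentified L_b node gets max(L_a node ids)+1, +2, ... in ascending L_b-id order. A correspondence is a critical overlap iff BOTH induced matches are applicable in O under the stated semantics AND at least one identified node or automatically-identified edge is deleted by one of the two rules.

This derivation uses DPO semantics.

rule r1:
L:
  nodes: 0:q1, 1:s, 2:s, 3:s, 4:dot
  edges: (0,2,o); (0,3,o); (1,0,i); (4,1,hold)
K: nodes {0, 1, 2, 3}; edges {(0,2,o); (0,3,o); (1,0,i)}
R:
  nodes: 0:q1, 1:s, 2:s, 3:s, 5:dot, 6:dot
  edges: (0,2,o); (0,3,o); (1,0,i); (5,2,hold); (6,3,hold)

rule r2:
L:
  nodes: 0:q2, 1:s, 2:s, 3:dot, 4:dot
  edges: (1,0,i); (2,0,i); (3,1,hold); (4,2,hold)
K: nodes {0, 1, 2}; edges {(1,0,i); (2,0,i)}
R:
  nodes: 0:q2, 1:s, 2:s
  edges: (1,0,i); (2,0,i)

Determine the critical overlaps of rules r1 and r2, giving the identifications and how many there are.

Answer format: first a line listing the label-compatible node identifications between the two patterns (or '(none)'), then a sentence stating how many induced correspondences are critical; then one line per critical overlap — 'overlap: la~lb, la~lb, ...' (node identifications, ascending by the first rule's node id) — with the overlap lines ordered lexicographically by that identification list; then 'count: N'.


label-compatible node identifications between L(r1) and L(r2): 1~1, 1~2, 2~1, 2~2, 3~1, 3~2, 4~3, 4~4
6 of the induced correspondences are critical overlaps of r1 and r2.
overlap: 1~1, 2~2, 4~3
overlap: 1~1, 3~2, 4~3
overlap: 1~1, 4~3
overlap: 1~2, 2~1, 4~4
overlap: 1~2, 3~1, 4~4
overlap: 1~2, 4~4
count: 6


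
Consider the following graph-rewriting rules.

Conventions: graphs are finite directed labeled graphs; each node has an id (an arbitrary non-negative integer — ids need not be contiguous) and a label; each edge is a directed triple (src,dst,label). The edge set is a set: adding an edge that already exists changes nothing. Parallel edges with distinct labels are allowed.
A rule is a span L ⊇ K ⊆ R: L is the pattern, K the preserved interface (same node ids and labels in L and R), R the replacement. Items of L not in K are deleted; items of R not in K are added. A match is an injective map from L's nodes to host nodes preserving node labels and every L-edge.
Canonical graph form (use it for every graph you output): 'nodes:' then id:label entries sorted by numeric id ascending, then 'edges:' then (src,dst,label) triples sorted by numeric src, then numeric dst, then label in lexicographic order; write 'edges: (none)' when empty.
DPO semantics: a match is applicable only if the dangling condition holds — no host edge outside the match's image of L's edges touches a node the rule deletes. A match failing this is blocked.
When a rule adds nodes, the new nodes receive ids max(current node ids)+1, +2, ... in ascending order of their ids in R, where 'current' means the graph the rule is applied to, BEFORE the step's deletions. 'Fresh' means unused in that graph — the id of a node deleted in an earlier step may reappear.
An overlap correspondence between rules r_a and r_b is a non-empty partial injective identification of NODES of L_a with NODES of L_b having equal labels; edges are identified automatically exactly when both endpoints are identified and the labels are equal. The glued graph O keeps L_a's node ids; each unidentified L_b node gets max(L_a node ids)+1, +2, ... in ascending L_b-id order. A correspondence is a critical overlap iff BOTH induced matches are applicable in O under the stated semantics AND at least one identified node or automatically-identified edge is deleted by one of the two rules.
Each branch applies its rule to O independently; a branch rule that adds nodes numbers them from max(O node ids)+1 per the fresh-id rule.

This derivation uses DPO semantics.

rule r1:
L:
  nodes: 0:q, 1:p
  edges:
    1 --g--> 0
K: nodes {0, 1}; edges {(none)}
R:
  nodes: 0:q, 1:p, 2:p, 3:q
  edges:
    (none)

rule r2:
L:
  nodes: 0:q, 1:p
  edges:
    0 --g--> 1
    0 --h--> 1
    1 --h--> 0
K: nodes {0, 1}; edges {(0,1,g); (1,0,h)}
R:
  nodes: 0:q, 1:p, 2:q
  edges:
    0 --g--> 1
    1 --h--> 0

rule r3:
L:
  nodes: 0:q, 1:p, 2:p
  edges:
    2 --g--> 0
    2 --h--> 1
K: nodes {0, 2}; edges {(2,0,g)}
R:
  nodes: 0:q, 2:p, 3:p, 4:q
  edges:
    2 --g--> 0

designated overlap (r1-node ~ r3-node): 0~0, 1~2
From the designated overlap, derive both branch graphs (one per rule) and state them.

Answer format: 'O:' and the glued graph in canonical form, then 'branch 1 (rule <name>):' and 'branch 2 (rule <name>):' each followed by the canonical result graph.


O:
nodes: 0:q, 1:p, 2:p
edges: (1,0,g); (1,2,h)
branch 1 (rule r1):
nodes: 0:q, 1:p, 2:p, 3:p, 4:q
edges: (1,2,h)
branch 2 (rule r3):
nodes: 0:q, 1:p, 3:p, 4:q
edges: (1,0,g)


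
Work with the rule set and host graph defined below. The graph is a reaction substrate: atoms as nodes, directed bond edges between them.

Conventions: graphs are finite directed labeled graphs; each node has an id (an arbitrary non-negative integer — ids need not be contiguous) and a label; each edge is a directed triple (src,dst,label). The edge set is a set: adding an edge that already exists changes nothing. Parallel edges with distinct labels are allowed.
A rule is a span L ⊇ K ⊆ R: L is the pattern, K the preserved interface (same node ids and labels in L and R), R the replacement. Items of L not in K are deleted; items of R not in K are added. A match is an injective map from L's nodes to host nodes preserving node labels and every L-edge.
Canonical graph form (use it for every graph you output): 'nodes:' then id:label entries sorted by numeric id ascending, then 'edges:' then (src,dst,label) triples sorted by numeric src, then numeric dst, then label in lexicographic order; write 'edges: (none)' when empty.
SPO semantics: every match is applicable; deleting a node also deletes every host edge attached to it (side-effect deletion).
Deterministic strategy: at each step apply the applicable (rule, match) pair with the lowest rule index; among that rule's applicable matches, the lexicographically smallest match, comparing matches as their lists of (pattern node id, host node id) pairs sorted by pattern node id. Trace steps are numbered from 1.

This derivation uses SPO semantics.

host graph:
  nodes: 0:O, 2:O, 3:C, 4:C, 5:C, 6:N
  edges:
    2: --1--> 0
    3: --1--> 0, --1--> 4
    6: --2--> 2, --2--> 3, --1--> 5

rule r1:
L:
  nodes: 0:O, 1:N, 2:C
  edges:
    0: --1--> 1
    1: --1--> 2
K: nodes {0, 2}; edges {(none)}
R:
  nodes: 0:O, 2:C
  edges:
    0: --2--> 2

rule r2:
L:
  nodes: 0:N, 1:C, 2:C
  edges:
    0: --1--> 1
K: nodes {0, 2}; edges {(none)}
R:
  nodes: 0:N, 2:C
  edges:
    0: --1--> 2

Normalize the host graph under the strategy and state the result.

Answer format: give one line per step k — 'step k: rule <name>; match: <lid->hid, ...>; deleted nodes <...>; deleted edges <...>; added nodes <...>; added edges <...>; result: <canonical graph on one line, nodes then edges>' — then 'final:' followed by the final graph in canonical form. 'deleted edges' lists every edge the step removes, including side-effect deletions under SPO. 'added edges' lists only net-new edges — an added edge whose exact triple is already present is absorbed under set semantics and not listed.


step 1: rule r2; match: 0->6, 1->5, 2->3; deleted nodes 5; deleted edges (6,5,1); added nodes (none); added edges (6,3,1); result: nodes: 0:O, 2:O, 3:C, 4:C, 6:N edges: (2,0,1); (3,0,1); (3,4,1); (6,2,2); (6,3,1); (6,3,2)
step 2: rule r2; match: 0->6, 1->3, 2->4; deleted nodes 3; deleted edges (3,0,1); (3,4,1); (6,3,1); (6,3,2); added nodes (none); added edges (6,4,1); result: nodes: 0:O, 2:O, 4:C, 6:N edges: (2,0,1); (6,2,2); (6,4,1)
final:
nodes: 0:O, 2:O, 4:C, 6:N
edges: (2,0,1); (6,2,2); (6,4,1)


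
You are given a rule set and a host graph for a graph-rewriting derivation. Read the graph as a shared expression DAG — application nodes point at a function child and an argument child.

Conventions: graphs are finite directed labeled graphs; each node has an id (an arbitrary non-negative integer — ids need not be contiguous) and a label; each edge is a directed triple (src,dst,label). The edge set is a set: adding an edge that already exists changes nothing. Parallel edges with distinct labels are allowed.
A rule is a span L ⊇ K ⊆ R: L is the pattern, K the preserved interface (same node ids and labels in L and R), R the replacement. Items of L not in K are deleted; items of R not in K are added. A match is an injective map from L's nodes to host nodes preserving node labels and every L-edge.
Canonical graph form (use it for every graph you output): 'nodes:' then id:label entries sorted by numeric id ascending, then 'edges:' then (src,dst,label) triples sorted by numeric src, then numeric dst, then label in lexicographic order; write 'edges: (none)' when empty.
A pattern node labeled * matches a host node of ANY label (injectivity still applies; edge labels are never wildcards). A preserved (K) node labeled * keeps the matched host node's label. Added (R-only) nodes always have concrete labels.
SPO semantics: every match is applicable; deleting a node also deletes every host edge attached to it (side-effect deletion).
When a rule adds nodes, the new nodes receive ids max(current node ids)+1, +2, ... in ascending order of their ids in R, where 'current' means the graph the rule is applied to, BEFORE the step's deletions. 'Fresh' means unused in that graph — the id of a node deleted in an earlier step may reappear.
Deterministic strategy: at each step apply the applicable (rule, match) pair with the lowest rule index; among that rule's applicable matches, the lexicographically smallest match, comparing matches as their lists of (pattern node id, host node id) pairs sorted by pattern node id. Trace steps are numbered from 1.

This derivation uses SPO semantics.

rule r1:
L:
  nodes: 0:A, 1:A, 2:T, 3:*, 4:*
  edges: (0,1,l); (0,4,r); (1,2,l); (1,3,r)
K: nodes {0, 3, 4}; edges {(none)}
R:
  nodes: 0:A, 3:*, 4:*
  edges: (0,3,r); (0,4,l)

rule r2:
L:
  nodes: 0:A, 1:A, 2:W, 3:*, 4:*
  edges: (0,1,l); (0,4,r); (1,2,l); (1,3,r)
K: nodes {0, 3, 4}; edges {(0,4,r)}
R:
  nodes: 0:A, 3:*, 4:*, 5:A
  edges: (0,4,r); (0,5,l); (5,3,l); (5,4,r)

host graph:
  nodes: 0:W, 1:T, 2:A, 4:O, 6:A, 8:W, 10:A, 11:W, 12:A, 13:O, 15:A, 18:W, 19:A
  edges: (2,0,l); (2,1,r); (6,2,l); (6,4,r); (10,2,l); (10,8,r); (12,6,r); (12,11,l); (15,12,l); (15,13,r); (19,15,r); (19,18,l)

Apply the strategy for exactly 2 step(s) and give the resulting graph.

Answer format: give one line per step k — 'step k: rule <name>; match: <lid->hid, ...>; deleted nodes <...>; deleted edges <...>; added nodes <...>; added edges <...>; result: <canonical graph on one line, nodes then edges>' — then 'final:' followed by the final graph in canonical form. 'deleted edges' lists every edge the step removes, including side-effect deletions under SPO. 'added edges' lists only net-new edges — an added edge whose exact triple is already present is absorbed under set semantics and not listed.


step 1: rule r2; match: 0->6, 1->2, 2->0, 3->1, 4->4; deleted nodes 0, 2; deleted edges (2,0,l); (2,1,r); (6,2,l); (10,2,l); added nodes 20; added edges (6,20,l); (20,1,l); (20,4,r); result: nodes: 1:T, 4:O, 6:A, 8:W, 10:A, 11:W, 12:A, 13:O, 15:A, 18:W, 19:A, 20:A edges: (6,4,r); (6,20,l); (10,8,r); (12,6,r); (12,11,l); (15,12,l); (15,13,r); (19,15,r); (19,18,l); (20,1,l); (20,4,r)
step 2: rule r2; match: 0->15, 1->12, 2->11, 3->6, 4->13; deleted nodes 11, 12; deleted edges (12,6,r); (12,11,l); (15,12,l); added nodes 21; added edges (15,21,l); (21,6,l); (21,13,r); result: nodes: 1:T, 4:O, 6:A, 8:W, 10:A, 13:O, 15:A, 18:W, 19:A, 20:A, 21:A edges: (6,4,r); (6,20,l); (10,8,r); (15,13,r); (15,21,l); (19,15,r); (19,18,l); (20,1,l); (20,4,r); (21,6,l); (21,13,r)
final:
nodes: 1:T, 4:O, 6:A, 8:W, 10:A, 13:O, 15:A, 18:W, 19:A, 20:A, 21:A
edges: (6,4,r); (6,20,l); (10,8,r); (15,13,r); (15,21,l); (19,15,r); (19,18,l); (20,1,l); (20,4,r); (21,6,l); (21,13,r)


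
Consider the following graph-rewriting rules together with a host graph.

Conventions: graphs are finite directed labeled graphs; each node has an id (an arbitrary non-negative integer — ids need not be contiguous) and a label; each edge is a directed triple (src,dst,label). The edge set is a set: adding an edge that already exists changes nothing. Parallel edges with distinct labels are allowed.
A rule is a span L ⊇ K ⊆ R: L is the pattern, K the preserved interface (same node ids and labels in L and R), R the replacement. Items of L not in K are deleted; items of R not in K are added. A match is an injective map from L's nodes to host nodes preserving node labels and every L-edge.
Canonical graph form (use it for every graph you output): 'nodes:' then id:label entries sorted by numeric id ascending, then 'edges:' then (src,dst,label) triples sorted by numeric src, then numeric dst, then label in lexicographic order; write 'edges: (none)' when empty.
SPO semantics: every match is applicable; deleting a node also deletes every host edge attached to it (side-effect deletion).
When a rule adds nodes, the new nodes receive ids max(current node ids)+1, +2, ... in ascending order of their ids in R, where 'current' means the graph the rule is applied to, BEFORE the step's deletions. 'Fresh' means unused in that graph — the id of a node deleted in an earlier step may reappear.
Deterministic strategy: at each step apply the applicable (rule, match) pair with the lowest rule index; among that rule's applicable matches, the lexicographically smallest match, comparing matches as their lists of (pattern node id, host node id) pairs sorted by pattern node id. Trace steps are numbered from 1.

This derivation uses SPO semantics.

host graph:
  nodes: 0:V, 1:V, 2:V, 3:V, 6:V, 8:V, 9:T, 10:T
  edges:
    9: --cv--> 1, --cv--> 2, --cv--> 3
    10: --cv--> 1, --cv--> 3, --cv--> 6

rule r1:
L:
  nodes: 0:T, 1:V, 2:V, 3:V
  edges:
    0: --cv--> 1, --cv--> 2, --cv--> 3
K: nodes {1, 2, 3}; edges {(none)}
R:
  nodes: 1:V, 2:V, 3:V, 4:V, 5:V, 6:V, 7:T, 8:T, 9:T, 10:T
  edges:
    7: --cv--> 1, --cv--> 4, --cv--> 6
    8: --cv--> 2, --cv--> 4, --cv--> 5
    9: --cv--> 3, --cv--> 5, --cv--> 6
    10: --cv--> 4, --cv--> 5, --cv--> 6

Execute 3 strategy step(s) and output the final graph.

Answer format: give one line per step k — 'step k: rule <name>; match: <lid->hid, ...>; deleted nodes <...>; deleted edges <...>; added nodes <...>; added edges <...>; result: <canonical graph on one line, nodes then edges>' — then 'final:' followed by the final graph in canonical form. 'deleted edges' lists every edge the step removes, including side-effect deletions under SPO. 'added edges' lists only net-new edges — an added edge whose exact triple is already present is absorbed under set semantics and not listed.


step 1: rule r1; match: 0->9, 1->1, 2->2, 3->3; deleted nodes 9; deleted edges (9,1,cv); (9,2,cv); (9,3,cv); added nodes 11, 12, 13, 14, 15, 16, 17; added edges (14,1,cv); (14,11,cv); (14,13,cv); (15,2,cv); (15,11,cv); (15,12,cv); (16,3,cv); (16,12,cv); (16,13,cv); (17,11,cv); (17,12,cv); (17,13,cv); result: nodes: 0:V, 1:V, 2:V, 3:V, 6:V, 8:V, 10:T, 11:V, 12:V, 13:V, 14:T, 15:T, 16:T, 17:T edges: (10,1,cv); (10,3,cv); (10,6,cv); (14,1,cv); (14,11,cv); (14,13,cv); (15,2,cv); (15,11,cv); (15,12,cv); (16,3,cv); (16,12,cv); (16,13,cv); (17,11,cv); (17,12,cv); (17,13,cv)
step 2: rule r1; match: 0->10, 1->1, 2->3, 3->6; deleted nodes 10; deleted edges (10,1,cv); (10,3,cv); (10,6,cv); added nodes 18, 19, 20, 21, 22, 23, 24; added edges (21,1,cv); (21,18,cv); (21,20,cv); (22,3,cv); (22,18,cv); (22,19,cv); (23,6,cv); (23,19,cv); (23,20,cv); (24,18,cv); (24,19,cv); (24,20,cv); result: nodes: 0:V, 1:V, 2:V, 3:V, 6:V, 8:V, 11:V, 12:V, 13:V, 14:T, 15:T, 16:T, 17:T, 18:V, 19:V, 20:V, 21:T, 22:T, 23:T, 24:T edges: (14,1,cv); (14,11,cv); (14,13,cv); (15,2,cv); (15,11,cv); (15,12,cv); (16,3,cv); (16,12,cv); (16,13,cv); (17,11,cv); (17,12,cv); (17,13,cv); (21,1,cv); (21,18,cv); (21,20,cv); (22,3,cv); (22,18,cv); (22,19,cv); (23,6,cv); (23,19,cv); (23,20,cv); (24,18,cv); (24,19,cv); (24,20,cv)
step 3: rule r1; match: 0->14, 1->1, 2->11, 3->13; deleted nodes 14; deleted edges (14,1,cv); (14,11,cv); (14,13,cv); added nodes 25, 26, 27, 28, 29, 30, 31; added edges (28,1,cv); (28,25,cv); (28,27,cv); (29,11,cv); (29,25,cv); (29,26,cv); (30,13,cv); (30,26,cv); (30,27,cv); (31,25,cv); (31,26,cv); (31,27,cv); result: nodes: 0:V, 1:V, 2:V, 3:V, 6:V, 8:V, 11:V, 12:V, 13:V, 15:T, 16:T, 17:T, 18:V, 19:V, 20:V, 21:T, 22:T, 23:T, 24:T, 25:V, 26:V, 27:V, 28:T, 29:T, 30:T, 31:T edges: (15,2,cv); (15,11,cv); (15,12,cv); (16,3,cv); (16,12,cv); (16,13,cv); (17,11,cv); (17,12,cv); (17,13,cv); (21,1,cv); (21,18,cv); (21,20,cv); (22,3,cv); (22,18,cv); (22,19,cv); (23,6,cv); (23,19,cv); (23,20,cv); (24,18,cv); (24,19,cv); (24,20,cv); (28,1,cv); (28,25,cv); (28,27,cv); (29,11,cv); (29,25,cv); (29,26,cv); (30,13,cv); (30,26,cv); (30,27,cv); (31,25,cv); (31,26,cv); (31,27,cv)
final:
nodes: 0:V, 1:V, 2:V, 3:V, 6:V, 8:V, 11:V, 12:V, 13:V, 15:T, 16:T, 17:T, 18:V, 19:V, 20:V, 21:T, 22:T, 23:T, 24:T, 25:V, 26:V, 27:V, 28:T, 29:T, 30:T, 31:T
edges: (15,2,cv); (15,11,cv); (15,12,cv); (16,3,cv); (16,12,cv); (16,13,cv); (17,11,cv); (17,12,cv); (17,13,cv); (21,1,cv); (21,18,cv); (21,20,cv); (22,3,cv); (22,18,cv); (22,19,cv); (23,6,cv); (23,19,cv); (23,20,cv); (24,18,cv); (24,19,cv); (24,20,cv); (28,1,cv); (28,25,cv); (28,27,cv); (29,11,cv); (29,25,cv); (29,26,cv); (30,13,cv); (30,26,cv); (30,27,cv); (31,25,cv); (31,26,cv); (31,27,cv)


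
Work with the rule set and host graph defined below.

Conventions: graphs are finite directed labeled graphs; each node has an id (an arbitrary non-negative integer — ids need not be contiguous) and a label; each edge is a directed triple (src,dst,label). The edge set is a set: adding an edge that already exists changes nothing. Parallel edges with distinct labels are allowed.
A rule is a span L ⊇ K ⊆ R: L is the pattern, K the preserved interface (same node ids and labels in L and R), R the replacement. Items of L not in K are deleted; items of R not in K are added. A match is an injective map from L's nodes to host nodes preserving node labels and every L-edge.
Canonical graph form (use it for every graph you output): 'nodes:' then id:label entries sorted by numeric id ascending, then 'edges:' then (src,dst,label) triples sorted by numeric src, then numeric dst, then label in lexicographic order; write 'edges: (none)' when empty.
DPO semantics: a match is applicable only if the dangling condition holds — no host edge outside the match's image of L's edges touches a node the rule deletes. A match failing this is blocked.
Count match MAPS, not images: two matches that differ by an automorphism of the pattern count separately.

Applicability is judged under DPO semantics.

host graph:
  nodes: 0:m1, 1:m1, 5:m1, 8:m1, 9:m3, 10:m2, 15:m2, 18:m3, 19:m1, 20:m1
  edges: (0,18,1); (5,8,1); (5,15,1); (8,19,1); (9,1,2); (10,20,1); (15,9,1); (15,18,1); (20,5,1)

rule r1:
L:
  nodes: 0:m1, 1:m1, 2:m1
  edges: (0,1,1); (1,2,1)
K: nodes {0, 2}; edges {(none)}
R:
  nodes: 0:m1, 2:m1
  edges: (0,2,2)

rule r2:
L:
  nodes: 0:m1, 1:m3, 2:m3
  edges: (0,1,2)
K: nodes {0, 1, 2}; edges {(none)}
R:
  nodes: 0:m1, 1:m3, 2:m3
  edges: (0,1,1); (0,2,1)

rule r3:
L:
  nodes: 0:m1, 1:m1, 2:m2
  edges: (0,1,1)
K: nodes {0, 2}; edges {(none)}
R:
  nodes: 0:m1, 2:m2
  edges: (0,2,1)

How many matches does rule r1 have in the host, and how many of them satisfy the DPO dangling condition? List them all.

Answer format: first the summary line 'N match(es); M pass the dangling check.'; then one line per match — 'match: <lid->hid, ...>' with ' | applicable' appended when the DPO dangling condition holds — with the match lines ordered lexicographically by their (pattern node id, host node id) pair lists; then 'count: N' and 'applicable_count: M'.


2 match(es); 1 pass the dangling check.
match: 0->5, 1->8, 2->19 | applicable
match: 0->20, 1->5, 2->8
count: 2
applicable_count: 1


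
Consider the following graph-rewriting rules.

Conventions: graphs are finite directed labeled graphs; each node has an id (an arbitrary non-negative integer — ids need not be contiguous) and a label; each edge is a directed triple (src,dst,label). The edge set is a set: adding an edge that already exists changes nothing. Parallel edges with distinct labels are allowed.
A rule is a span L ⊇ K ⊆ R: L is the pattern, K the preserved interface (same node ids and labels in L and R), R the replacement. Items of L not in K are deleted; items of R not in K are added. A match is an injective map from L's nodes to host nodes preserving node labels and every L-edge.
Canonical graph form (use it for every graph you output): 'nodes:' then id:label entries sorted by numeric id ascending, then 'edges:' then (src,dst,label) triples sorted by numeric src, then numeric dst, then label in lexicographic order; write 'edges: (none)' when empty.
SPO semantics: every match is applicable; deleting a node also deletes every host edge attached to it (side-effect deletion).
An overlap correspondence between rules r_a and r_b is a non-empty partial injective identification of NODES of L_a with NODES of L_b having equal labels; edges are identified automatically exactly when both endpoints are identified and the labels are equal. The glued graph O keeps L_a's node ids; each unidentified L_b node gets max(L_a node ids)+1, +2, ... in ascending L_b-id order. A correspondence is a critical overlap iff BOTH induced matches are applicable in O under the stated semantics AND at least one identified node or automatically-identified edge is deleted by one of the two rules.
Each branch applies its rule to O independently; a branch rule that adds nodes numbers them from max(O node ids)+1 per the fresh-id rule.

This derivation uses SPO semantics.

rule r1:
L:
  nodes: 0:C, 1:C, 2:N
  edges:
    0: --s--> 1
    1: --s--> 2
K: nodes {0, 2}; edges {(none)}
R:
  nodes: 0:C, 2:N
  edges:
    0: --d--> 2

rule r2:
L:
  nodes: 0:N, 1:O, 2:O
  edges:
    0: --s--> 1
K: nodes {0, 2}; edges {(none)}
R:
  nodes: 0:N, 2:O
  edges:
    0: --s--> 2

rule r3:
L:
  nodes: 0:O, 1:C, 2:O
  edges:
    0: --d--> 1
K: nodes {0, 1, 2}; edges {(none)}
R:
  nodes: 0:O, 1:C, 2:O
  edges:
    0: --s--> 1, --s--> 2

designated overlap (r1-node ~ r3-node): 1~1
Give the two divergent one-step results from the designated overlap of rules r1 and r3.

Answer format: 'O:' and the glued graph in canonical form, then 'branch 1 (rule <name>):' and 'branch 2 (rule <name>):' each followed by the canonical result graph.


O:
nodes: 0:C, 1:C, 2:N, 3:O, 4:O
edges: (0,1,s); (1,2,s); (3,1,d)
branch 1 (rule r1):
nodes: 0:C, 2:N, 3:O, 4:O
edges: (0,2,d)
branch 2 (rule r3):
nodes: 0:C, 1:C, 2:N, 3:O, 4:O
edges: (0,1,s); (1,2,s); (3,1,s); (3,4,s)


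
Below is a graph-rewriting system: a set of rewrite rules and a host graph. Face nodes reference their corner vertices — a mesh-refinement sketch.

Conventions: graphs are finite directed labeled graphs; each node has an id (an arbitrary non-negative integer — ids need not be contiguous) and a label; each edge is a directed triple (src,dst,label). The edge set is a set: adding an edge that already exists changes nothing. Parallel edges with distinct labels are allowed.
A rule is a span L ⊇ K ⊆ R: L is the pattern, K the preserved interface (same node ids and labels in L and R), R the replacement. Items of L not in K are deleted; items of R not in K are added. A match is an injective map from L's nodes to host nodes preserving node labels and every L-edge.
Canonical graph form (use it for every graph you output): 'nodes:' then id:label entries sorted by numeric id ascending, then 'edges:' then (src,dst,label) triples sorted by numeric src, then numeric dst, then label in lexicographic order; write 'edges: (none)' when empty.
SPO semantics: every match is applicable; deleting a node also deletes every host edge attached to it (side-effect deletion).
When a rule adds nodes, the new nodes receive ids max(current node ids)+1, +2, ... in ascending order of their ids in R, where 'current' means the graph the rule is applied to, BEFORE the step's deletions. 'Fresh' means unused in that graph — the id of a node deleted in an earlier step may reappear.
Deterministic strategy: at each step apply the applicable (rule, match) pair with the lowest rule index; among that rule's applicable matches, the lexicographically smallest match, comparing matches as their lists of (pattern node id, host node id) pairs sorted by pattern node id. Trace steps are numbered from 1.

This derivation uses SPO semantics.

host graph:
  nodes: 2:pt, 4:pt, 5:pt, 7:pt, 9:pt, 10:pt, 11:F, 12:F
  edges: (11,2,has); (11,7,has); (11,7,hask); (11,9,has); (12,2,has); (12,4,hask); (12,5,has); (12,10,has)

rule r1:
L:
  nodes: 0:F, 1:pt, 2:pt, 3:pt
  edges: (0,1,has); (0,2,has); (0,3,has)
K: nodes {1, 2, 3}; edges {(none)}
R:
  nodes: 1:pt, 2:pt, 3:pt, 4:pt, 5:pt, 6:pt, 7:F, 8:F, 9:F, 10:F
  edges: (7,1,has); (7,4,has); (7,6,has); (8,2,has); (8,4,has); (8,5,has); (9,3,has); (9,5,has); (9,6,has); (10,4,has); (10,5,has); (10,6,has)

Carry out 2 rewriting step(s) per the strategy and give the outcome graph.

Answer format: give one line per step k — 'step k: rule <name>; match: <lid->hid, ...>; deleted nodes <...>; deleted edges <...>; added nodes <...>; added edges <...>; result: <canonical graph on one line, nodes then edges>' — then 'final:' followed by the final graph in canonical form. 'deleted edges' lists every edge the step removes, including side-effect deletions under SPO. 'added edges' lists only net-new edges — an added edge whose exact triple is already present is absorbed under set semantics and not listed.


step 1: rule r1; match: 0->11, 1->2, 2->7, 3->9; deleted nodes 11; deleted edges (11,2,has); (11,7,has); (11,7,hask); (11,9,has); added nodes 13, 14, 15, 16, 17, 18, 19; added edges (16,2,has); (16,13,has); (16,15,has); (17,7,has); (17,13,has); (17,14,has); (18,9,has); (18,14,has); (18,15,has); (19,13,has); (19,14,has); (19,15,has); result: nodes: 2:pt, 4:pt, 5:pt, 7:pt, 9:pt, 10:pt, 12:F, 13:pt, 14:pt, 15:pt, 16:F, 17:F, 18:F, 19:F edges: (12,2,has); (12,4,hask); (12,5,has); (12,10,has); (16,2,has); (16,13,has); (16,15,has); (17,7,has); (17,13,has); (17,14,has); (18,9,has); (18,14,has); (18,15,has); (19,13,has); (19,14,has); (19,15,has)
step 2: rule r1; match: 0->12, 1->2, 2->5, 3->10; deleted nodes 12; deleted edges (12,2,has); (12,4,hask); (12,5,has); (12,10,has); added nodes 20, 21, 22, 23, 24, 25, 26; added edges (23,2,has); (23,20,has); (23,22,has); (24,5,has); (24,20,has); (24,21,has); (25,10,has); (25,21,has); (25,22,has); (26,20,has); (26,21,has); (26,22,has); result: nodes: 2:pt, 4:pt, 5:pt, 7:pt, 9:pt, 10:pt, 13:pt, 14:pt, 15:pt, 16:F, 17:F, 18:F, 19:F, 20:pt, 21:pt, 22:pt, 23:F, 24:F, 25:F, 26:F edges: (16,2,has); (16,13,has); (16,15,has); (17,7,has); (17,13,has); (17,14,has); (18,9,has); (18,14,has); (18,15,has); (19,13,has); (19,14,has); (19,15,has); (23,2,has); (23,20,has); (23,22,has); (24,5,has); (24,20,has); (24,21,has); (25,10,has); (25,21,has); (25,22,has); (26,20,has); (26,21,has); (26,22,has)
final:
nodes: 2:pt, 4:pt, 5:pt, 7:pt, 9:pt, 10:pt, 13:pt, 14:pt, 15:pt, 16:F, 17:F, 18:F, 19:F, 20:pt, 21:pt, 22:pt, 23:F, 24:F, 25:F, 26:F
edges: (16,2,has); (16,13,has); (16,15,has); (17,7,has); (17,13,has); (17,14,has); (18,9,has); (18,14,has); (18,15,has); (19,13,has); (19,14,has); (19,15,has); (23,2,has); (23,20,has); (23,22,has); (24,5,has); (24,20,has); (24,21,has); (25,10,has); (25,21,has); (25,22,has); (26,20,has); (26,21,has); (26,22,has)


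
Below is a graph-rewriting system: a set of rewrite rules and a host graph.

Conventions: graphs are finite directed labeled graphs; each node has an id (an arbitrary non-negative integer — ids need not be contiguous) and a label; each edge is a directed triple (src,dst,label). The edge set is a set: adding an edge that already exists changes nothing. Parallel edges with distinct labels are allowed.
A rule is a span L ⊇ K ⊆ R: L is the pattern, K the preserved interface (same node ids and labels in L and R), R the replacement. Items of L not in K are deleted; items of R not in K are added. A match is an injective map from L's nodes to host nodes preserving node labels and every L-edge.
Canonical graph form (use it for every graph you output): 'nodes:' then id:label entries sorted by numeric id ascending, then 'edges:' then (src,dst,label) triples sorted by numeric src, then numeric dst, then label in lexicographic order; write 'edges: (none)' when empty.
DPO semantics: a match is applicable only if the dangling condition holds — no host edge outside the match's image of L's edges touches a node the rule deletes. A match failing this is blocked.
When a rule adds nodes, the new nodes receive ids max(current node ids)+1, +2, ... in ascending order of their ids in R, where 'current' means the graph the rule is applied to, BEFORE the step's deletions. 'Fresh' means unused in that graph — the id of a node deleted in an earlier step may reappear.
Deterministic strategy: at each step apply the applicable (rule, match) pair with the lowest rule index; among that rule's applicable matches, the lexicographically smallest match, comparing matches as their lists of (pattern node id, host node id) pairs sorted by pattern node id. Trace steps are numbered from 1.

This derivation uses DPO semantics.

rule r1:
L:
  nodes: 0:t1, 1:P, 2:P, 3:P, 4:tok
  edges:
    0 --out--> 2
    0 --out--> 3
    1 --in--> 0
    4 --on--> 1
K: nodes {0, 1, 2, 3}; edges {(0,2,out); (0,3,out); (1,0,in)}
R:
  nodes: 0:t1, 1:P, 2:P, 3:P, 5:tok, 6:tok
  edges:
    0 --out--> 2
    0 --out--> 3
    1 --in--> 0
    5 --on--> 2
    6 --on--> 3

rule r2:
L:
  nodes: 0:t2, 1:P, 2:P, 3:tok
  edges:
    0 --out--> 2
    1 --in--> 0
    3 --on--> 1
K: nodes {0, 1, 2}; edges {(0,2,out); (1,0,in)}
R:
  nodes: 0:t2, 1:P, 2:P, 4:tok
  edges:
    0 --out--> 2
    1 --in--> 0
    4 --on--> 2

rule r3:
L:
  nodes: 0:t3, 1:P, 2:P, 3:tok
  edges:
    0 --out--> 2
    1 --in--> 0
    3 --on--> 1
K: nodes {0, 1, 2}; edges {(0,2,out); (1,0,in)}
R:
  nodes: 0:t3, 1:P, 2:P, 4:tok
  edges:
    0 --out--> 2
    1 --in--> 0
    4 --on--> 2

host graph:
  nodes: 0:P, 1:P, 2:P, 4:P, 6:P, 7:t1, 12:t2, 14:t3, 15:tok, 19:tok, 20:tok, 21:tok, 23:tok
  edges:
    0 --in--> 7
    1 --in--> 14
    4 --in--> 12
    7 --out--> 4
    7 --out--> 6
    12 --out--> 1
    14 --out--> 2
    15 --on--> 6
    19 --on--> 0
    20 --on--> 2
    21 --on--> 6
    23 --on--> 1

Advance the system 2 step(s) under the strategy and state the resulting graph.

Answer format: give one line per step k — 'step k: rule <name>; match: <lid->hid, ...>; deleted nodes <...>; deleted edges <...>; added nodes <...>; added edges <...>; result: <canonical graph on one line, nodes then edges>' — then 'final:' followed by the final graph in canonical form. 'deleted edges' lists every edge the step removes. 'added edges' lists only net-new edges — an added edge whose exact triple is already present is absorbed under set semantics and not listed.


step 1: rule r1; match: 0->7, 1->0, 2->4, 3->6, 4->19; deleted nodes 19; deleted edges (19,0,on); added nodes 24, 25; added edges (24,4,on); (25,6,on); result: nodes: 0:P, 1:P, 2:P, 4:P, 6:P, 7:t1, 12:t2, 14:t3, 15:tok, 20:tok, 21:tok, 23:tok, 24:tok, 25:tok edges: (0,7,in); (1,14,in); (4,12,in); (7,4,out); (7,6,out); (12,1,out); (14,2,out); (15,6,on); (20,2,on); (21,6,on); (23,1,on); (24,4,on); (25,6,on)
step 2: rule r2; match: 0->12, 1->4, 2->1, 3->24; deleted nodes 24; deleted edges (24,4,on); added nodes 26; added edges (26,1,on); result: nodes: 0:P, 1:P, 2:P, 4:P, 6:P, 7:t1, 12:t2, 14:t3, 15:tok, 20:tok, 21:tok, 23:tok, 25:tok, 26:tok edges: (0,7,in); (1,14,in); (4,12,in); (7,4,out); (7,6,out); (12,1,out); (14,2,out); (15,6,on); (20,2,on); (21,6,on); (23,1,on); (25,6,on); (26,1,on)
final:
nodes: 0:P, 1:P, 2:P, 4:P, 6:P, 7:t1, 12:t2, 14:t3, 15:tok, 20:tok, 21:tok, 23:tok, 25:tok, 26:tok
edges: (0,7,in); (1,14,in); (4,12,in); (7,4,out); (7,6,out); (12,1,out); (14,2,out); (15,6,on); (20,2,on); (21,6,on); (23,1,on); (25,6,on); (26,1,on)


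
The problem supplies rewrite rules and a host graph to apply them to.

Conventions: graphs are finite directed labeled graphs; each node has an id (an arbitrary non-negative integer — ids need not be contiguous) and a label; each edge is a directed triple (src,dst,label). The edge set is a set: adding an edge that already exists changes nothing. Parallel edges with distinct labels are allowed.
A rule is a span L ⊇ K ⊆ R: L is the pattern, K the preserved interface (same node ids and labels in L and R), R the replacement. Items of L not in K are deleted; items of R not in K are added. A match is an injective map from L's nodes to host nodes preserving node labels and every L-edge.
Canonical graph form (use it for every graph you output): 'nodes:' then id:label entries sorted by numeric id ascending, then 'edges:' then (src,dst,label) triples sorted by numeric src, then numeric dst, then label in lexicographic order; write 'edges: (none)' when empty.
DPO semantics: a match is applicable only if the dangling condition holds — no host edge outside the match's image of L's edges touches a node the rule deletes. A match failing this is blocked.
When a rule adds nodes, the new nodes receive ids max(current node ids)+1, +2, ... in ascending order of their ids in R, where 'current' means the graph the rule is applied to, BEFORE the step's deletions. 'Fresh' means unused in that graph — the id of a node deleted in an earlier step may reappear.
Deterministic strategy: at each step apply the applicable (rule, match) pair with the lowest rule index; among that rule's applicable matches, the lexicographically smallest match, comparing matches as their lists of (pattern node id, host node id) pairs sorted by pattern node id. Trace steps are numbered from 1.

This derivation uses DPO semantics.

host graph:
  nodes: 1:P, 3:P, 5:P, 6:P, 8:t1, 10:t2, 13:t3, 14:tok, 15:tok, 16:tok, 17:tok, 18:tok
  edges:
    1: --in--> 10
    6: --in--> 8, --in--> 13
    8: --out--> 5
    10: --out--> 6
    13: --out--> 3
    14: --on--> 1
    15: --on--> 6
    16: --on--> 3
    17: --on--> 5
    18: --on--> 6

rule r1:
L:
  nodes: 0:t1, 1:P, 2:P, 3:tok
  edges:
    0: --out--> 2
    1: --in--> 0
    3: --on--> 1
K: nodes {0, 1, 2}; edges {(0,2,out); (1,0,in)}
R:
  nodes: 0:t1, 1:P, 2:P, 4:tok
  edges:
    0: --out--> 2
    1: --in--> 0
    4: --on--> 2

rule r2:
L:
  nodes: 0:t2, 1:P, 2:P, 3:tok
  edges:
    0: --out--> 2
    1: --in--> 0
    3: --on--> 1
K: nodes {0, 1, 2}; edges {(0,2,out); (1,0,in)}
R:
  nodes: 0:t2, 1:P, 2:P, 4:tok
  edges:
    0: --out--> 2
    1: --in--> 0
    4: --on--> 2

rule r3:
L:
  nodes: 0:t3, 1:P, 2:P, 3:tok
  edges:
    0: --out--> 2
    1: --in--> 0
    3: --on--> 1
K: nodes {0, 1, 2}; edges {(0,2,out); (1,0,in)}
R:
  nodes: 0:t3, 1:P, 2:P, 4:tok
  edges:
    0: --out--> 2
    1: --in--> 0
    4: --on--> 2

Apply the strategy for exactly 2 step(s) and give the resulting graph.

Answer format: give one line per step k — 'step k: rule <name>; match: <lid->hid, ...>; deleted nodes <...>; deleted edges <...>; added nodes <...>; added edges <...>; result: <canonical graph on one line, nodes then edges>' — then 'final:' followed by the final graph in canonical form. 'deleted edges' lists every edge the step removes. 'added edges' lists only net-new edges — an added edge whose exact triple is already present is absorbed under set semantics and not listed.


step 1: rule r1; match: 0->8, 1->6, 2->5, 3->15; deleted nodes 15; deleted edges (15,6,on); added nodes 19; added edges (19,5,on); result: nodes: 1:P, 3:P, 5:P, 6:P, 8:t1, 10:t2, 13:t3, 14:tok, 16:tok, 17:tok, 18:tok, 19:tok edges: (1,10,in); (6,8,in); (6,13,in); (8,5,out); (10,6,out); (13,3,out); (14,1,on); (16,3,on); (17,5,on); (18,6,on); (19,5,on)
step 2: rule r1; match: 0->8, 1->6, 2->5, 3->18; deleted nodes 18; deleted edges (18,6,on); added nodes 20; added edges (20,5,on); result: nodes: 1:P, 3:P, 5:P, 6:P, 8:t1, 10:t2, 13:t3, 14:tok, 16:tok, 17:tok, 19:tok, 20:tok edges: (1,10,in); (6,8,in); (6,13,in); (8,5,out); (10,6,out); (13,3,out); (14,1,on); (16,3,on); (17,5,on); (19,5,on); (20,5,on)
final:
nodes: 1:P, 3:P, 5:P, 6:P, 8:t1, 10:t2, 13:t3, 14:tok, 16:tok, 17:tok, 19:tok, 20:tok
edges: (1,10,in); (6,8,in); (6,13,in); (8,5,out); (10,6,out); (13,3,out); (14,1,on); (16,3,on); (17,5,on); (19,5,on); (20,5,on)


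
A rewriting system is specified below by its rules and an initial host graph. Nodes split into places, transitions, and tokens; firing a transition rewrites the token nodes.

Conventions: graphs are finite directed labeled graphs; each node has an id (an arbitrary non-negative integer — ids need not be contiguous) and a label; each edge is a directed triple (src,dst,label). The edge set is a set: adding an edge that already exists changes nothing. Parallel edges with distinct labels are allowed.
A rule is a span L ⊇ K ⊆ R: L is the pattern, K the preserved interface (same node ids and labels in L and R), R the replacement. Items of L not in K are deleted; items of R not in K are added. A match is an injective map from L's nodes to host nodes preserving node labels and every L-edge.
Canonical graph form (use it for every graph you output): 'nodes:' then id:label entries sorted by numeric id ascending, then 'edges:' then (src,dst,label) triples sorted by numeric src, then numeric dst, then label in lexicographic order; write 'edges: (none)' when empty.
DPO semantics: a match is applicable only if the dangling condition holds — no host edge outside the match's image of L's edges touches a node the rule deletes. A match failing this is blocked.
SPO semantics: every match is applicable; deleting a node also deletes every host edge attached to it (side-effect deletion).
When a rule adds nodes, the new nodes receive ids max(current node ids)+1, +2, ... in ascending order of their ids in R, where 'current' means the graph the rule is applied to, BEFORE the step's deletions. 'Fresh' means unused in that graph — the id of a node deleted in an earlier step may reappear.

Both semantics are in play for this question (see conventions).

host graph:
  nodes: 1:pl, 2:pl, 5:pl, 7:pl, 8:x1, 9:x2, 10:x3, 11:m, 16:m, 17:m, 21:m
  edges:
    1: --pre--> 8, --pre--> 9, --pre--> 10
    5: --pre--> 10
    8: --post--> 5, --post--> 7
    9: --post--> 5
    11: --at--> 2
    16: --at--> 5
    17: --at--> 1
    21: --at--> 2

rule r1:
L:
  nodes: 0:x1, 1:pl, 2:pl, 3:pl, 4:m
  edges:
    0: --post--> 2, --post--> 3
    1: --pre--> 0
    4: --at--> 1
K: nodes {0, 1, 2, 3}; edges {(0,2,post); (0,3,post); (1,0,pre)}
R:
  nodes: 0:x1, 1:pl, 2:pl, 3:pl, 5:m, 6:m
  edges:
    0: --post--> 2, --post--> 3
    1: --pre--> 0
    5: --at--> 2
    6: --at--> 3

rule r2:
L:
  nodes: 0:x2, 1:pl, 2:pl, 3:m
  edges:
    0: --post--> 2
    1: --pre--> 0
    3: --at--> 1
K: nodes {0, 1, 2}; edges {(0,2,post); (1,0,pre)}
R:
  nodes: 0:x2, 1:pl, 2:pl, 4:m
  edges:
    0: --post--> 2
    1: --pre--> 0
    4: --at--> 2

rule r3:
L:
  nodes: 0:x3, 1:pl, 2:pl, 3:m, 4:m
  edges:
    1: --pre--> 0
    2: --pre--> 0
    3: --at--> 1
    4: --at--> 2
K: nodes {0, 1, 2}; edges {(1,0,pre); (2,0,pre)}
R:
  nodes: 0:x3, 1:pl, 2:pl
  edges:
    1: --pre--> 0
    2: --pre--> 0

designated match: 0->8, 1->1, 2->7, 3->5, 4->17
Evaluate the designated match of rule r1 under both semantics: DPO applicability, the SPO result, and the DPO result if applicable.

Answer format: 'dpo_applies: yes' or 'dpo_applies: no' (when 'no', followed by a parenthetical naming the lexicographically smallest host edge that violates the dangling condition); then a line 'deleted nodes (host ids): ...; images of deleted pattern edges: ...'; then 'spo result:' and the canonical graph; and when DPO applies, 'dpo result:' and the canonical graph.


dpo_applies: yes
deleted nodes (host ids): 17; images of deleted pattern edges: (17,1,at)
spo result:
nodes: 1:pl, 2:pl, 5:pl, 7:pl, 8:x1, 9:x2, 10:x3, 11:m, 16:m, 21:m, 22:m, 23:m
edges: (1,8,pre); (1,9,pre); (1,10,pre); (5,10,pre); (8,5,post); (8,7,post); (9,5,post); (11,2,at); (16,5,at); (21,2,at); (22,7,at); (23,5,at)
dpo result:
nodes: 1:pl, 2:pl, 5:pl, 7:pl, 8:x1, 9:x2, 10:x3, 11:m, 16:m, 21:m, 22:m, 23:m
edges: (1,8,pre); (1,9,pre); (1,10,pre); (5,10,pre); (8,5,post); (8,7,post); (9,5,post); (11,2,at); (16,5,at); (21,2,at); (22,7,at); (23,5,at)
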